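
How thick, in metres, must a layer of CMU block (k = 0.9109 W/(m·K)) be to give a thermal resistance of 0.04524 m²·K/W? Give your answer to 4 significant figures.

0.04121 m

L = R·k = 0.04524 × 0.9109 = 0.041209 m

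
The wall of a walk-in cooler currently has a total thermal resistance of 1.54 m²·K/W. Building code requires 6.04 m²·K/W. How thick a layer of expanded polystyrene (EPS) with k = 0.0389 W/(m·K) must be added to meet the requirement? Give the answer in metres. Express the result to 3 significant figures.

0.175 m

ΔR = 6.04 − 1.54 = 4.5 m²·K/W
L = ΔR × k = 4.5 × 0.0389 = 0.175 m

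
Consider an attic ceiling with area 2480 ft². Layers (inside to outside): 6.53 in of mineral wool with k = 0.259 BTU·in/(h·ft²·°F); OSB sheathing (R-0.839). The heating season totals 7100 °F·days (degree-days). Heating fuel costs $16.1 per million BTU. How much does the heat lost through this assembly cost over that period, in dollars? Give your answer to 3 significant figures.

6.53/0.259 = 25.21
R_total = 25.21 + 0.839 = 26.05 ft²·°F·h/BTU
E = A × HDD × 24 / R = 2480 × 7100 × 24 / 26.05 = 16220000 BTU
Cost = 16220000/10⁶ × 16.1 = $261.2

261 dollars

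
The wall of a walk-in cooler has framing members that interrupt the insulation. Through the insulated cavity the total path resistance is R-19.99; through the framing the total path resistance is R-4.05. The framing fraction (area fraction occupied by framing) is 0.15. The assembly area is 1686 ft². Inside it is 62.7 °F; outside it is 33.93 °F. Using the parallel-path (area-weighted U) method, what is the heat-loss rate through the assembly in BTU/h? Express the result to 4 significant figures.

3859 BTU/h

U_eff = 0.85/19.99 + 0.15/4.05 = 0.042521 + 0.037037 = 0.079558
R_eff = 1/U_eff = 12.569 ft²·°F·h/BTU
Q = 1686 × (62.7 − 33.93) / 12.569 = 3859.1 BTU/h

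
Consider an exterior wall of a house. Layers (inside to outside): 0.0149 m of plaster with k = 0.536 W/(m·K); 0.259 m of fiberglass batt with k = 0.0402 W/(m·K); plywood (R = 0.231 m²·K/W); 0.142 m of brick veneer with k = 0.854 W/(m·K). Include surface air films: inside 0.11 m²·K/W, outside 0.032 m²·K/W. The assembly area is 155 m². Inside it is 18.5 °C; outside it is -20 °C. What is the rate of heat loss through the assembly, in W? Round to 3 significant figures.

851 W

0.0149/0.536 = 0.0278
0.259/0.0402 = 6.443
0.142/0.854 = 0.1663
R_total = 0.11 + 0.0278 + 6.443 + 0.231 + 0.1663 + 0.032 = 7.01 m²·K/W
Q = A·ΔT/R = 155 × (18.5 − (-20)) / 7.01 = 851.3 W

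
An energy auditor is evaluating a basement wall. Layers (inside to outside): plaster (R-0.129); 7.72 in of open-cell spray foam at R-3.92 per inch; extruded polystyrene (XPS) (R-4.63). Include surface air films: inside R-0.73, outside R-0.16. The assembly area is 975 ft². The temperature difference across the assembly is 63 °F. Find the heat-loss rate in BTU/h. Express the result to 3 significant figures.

7.72 × 3.92 = 30.26
R_total = 0.73 + 0.129 + 30.26 + 4.63 + 0.16 = 35.91 ft²·°F·h/BTU
Q = A·ΔT/R = 975 × 63 / 35.91 = 1710 BTU/h

1710 BTU/h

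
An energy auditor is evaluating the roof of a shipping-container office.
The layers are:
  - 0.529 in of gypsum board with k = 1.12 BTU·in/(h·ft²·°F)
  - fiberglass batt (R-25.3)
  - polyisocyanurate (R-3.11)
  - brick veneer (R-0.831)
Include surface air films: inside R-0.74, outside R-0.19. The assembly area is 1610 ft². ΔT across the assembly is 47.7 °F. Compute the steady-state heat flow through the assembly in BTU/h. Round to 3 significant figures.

2510 BTU/h

0.529/1.12 = 0.4723
R_total = 0.74 + 0.4723 + 25.3 + 3.11 + 0.831 + 0.19 = 30.64 ft²·°F·h/BTU
Q = A·ΔT/R = 1610 × 47.7 / 30.64 = 2506 BTU/h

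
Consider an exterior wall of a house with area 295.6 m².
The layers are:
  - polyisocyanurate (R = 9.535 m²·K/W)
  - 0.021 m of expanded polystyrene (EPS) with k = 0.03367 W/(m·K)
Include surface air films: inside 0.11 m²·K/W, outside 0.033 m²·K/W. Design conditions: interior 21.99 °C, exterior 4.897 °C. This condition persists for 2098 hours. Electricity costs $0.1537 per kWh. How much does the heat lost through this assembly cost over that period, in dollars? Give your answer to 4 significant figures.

158.2 dollars

0.021/0.03367 = 0.6237
R_total = 0.11 + 9.535 + 0.6237 + 0.033 = 10.302 m²·K/W
Q = 295.6 × (21.99 − 4.897) / 10.302 = 490.47 W
E = 490.47 W × 2098 h / 1000 = 1029 kWh
Cost = 1029 × 0.1537 = $158.16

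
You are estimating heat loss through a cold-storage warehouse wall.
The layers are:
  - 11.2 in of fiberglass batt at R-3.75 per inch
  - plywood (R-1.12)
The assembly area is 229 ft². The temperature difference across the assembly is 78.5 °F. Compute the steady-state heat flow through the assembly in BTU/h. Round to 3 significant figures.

417 BTU/h

11.2 × 3.75 = 42
R_total = 42 + 1.12 = 43.12 ft²·°F·h/BTU
Q = A·ΔT/R = 229 × 78.5 / 43.12 = 416.9 BTU/h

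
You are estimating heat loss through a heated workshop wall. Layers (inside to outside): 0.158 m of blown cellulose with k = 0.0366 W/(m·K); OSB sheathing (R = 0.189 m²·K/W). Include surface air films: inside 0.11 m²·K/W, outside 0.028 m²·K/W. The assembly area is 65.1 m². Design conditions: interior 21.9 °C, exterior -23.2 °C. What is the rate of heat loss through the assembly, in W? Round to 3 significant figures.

632 W

0.158/0.0366 = 4.317
R_total = 0.11 + 4.317 + 0.189 + 0.028 = 4.644 m²·K/W
Q = A·ΔT/R = 65.1 × (21.9 − (-23.2)) / 4.644 = 632.2 W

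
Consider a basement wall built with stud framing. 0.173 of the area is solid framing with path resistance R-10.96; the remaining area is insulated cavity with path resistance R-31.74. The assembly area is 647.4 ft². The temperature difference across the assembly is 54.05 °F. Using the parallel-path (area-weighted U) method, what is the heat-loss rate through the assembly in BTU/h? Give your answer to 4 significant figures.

1464 BTU/h

U_eff = 0.827/31.74 + 0.173/10.96 = 0.026055 + 0.015785 = 0.04184
R_eff = 1/U_eff = 23.901 ft²·°F·h/BTU
Q = 647.4 × 54.05 / 23.901 = 1464.1 BTU/h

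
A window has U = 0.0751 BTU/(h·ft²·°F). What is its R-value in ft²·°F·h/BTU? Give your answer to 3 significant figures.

13.3 ft²·°F·h/BTU

R = 1/U = 1/0.0751 = 13.32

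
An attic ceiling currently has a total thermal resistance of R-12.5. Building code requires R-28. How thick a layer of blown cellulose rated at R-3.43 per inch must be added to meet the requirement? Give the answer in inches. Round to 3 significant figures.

4.52 in

ΔR = 28 − 12.5 = 15.5 ft²·°F·h/BTU
L = ΔR / (R/in) = 15.5/3.43 = 4.519 in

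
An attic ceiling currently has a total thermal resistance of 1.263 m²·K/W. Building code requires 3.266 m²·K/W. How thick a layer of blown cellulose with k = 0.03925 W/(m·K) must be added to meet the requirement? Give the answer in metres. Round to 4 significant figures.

0.07862 m

ΔR = 3.266 − 1.263 = 2.003 m²·K/W
L = ΔR × k = 2.003 × 0.03925 = 0.078618 m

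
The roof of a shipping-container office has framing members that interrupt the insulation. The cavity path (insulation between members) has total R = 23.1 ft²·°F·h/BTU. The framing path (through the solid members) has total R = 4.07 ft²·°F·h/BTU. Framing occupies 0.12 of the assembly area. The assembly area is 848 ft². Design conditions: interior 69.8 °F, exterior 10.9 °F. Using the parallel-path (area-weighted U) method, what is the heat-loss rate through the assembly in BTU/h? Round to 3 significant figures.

U_eff = 0.88/23.1 + 0.12/4.07 = 0.0381 + 0.02948 = 0.06758
R_eff = 1/U_eff = 14.8 ft²·°F·h/BTU
Q = 848 × (69.8 − 10.9) / 14.8 = 3375 BTU/h

3380 BTU/h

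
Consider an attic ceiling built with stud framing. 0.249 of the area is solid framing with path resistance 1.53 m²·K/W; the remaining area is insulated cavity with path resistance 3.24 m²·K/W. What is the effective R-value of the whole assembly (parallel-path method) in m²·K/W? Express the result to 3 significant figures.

U_eff = 0.751/3.24 + 0.249/1.53 = 0.2318 + 0.1627 = 0.3945
R_eff = 1/U_eff = 2.535 m²·K/W

2.53 m²·K/W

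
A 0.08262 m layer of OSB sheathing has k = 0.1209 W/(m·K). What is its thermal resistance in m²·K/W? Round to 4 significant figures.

0.6834 m²·K/W

R = L/k = 0.08262/0.1209 = 0.68337 m²·K/W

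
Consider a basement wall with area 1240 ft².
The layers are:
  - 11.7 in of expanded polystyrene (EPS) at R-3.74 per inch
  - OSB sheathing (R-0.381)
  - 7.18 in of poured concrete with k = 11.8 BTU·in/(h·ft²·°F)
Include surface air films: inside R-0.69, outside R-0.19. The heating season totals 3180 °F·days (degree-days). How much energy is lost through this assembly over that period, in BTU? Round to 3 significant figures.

2070000 BTU

11.7 × 3.74 = 43.76
7.18/11.8 = 0.6085
R_total = 0.69 + 43.76 + 0.381 + 0.6085 + 0.19 = 45.63 ft²·°F·h/BTU
E = A × HDD × 24 / R = 1240 × 3180 × 24 / 45.63 = 2074000 BTU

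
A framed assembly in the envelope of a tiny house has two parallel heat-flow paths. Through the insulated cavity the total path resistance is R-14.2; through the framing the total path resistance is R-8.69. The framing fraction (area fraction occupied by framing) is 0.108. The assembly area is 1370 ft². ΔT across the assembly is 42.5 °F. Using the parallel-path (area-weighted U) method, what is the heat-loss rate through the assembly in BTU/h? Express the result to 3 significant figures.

4380 BTU/h

U_eff = 0.892/14.2 + 0.108/8.69 = 0.06282 + 0.01243 = 0.07524
R_eff = 1/U_eff = 13.29 ft²·°F·h/BTU
Q = 1370 × 42.5 / 13.29 = 4381 BTU/h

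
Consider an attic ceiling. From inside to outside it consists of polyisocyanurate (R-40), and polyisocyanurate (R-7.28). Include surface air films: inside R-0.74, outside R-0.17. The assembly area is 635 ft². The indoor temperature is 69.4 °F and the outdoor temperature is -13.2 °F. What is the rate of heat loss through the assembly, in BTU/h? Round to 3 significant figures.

1090 BTU/h

R_total = 0.74 + 40 + 7.28 + 0.17 = 48.19 ft²·°F·h/BTU
Q = A·ΔT/R = 635 × (69.4 − (-13.2)) / 48.19 = 1088 BTU/h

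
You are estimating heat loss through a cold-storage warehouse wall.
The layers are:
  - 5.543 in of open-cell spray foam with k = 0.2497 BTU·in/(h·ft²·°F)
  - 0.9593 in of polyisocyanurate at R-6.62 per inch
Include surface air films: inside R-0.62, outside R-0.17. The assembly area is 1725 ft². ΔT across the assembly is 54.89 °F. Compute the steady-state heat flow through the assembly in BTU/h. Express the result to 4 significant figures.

3227 BTU/h

5.543/0.2497 = 22.199
0.9593 × 6.62 = 6.3506
R_total = 0.62 + 22.199 + 6.3506 + 0.17 = 29.339 ft²·°F·h/BTU
Q = A·ΔT/R = 1725 × 54.89 / 29.339 = 3227.3 BTU/h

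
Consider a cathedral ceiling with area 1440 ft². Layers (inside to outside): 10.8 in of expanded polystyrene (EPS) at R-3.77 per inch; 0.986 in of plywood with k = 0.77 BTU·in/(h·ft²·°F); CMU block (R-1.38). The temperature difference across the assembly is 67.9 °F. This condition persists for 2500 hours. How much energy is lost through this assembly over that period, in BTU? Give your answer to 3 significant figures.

10.8 × 3.77 = 40.72
0.986/0.77 = 1.281
R_total = 40.72 + 1.281 + 1.38 = 43.38 ft²·°F·h/BTU
Q = 1440 × 67.9 / 43.38 = 2254 BTU/h
E = 2254 × 2500 = 5635000 BTU

5640000 BTU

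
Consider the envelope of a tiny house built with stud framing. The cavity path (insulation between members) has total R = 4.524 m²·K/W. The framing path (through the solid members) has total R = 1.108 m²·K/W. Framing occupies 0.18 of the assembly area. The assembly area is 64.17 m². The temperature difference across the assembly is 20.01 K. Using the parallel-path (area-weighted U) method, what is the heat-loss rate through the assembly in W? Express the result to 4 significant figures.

441.3 W

U_eff = 0.82/4.524 + 0.18/1.108 = 0.18126 + 0.16245 = 0.34371
R_eff = 1/U_eff = 2.9094 m²·K/W
Q = 64.17 × 20.01 / 2.9094 = 441.34 W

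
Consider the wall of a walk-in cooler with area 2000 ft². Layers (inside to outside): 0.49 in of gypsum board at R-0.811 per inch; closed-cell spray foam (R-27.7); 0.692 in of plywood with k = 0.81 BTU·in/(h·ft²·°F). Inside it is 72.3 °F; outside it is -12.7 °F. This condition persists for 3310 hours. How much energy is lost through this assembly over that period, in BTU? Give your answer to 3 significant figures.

19400000 BTU

0.49 × 0.811 = 0.3974
0.692/0.81 = 0.8543
R_total = 0.3974 + 27.7 + 0.8543 = 28.95 ft²·°F·h/BTU
Q = 2000 × (72.3 − (-12.7)) / 28.95 = 5872 BTU/h
E = 5872 × 3310 = 19440000 BTU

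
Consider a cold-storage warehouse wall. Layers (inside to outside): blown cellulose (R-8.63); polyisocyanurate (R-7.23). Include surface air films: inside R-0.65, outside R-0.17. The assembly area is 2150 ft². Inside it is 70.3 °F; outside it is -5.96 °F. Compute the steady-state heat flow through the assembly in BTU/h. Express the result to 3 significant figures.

9830 BTU/h

R_total = 0.65 + 8.63 + 7.23 + 0.17 = 16.68 ft²·°F·h/BTU
Q = A·ΔT/R = 2150 × (70.3 − (-5.96)) / 16.68 = 9830 BTU/h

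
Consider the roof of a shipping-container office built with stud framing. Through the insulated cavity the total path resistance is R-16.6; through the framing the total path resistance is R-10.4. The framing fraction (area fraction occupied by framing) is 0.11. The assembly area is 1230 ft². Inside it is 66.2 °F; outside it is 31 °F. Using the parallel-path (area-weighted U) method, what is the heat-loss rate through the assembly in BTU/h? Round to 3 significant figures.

2780 BTU/h

U_eff = 0.89/16.6 + 0.11/10.4 = 0.05361 + 0.01058 = 0.06419
R_eff = 1/U_eff = 15.58 ft²·°F·h/BTU
Q = 1230 × (66.2 − 31) / 15.58 = 2779 BTU/h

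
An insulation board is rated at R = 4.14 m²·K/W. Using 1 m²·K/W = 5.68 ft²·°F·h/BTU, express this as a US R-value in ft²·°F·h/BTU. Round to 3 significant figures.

23.5 ft²·°F·h/BTU

R_US = 4.14 × 5.68 = 23.52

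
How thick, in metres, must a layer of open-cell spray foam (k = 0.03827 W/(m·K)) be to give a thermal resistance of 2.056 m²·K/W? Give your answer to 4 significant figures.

0.07868 m

L = R·k = 2.056 × 0.03827 = 0.078683 m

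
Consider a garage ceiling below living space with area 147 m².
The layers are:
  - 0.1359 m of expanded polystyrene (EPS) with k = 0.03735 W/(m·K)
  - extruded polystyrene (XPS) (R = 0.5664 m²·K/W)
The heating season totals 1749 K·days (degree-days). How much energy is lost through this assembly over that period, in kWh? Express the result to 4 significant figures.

1467 kWh

0.1359/0.03735 = 3.6386
R_total = 3.6386 + 0.5664 = 4.205 m²·K/W
E = A × HDD × 24 / R / 1000 = 147 × 1749 × 24 / 4.205 / 1000 = 1467.4 kWh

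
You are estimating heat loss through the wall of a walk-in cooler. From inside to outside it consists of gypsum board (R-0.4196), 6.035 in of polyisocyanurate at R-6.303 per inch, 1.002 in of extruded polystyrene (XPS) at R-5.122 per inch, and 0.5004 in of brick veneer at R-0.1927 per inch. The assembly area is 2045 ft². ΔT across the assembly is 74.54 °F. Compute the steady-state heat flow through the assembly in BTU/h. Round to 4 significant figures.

6.035 × 6.303 = 38.039
1.002 × 5.122 = 5.1322
0.5004 × 0.1927 = 0.096427
R_total = 0.4196 + 38.039 + 5.1322 + 0.096427 = 43.687 ft²·°F·h/BTU
Q = A·ΔT/R = 2045 × 74.54 / 43.687 = 3489.2 BTU/h

3489 BTU/h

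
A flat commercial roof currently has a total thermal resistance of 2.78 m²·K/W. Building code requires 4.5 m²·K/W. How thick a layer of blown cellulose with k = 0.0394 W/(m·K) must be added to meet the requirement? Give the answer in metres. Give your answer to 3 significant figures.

ΔR = 4.5 − 2.78 = 1.72 m²·K/W
L = ΔR × k = 1.72 × 0.0394 = 0.06777 m

0.0678 m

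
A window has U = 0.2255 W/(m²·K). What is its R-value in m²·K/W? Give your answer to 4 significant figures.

4.435 m²·K/W

R = 1/U = 1/0.2255 = 4.4346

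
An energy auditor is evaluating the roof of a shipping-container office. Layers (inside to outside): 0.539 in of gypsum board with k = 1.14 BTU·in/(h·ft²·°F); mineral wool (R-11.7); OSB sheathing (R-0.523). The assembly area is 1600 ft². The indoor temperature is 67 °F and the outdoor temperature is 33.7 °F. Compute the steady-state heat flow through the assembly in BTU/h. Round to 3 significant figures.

0.539/1.14 = 0.4728
R_total = 0.4728 + 11.7 + 0.523 = 12.7 ft²·°F·h/BTU
Q = A·ΔT/R = 1600 × (67 − 33.7) / 12.7 = 4197 BTU/h

4200 BTU/h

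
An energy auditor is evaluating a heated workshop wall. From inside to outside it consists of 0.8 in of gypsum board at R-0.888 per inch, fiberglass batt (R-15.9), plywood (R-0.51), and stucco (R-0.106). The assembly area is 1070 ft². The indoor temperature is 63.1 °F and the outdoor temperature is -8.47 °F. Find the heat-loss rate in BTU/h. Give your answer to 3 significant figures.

0.8 × 0.888 = 0.7104
R_total = 0.7104 + 15.9 + 0.51 + 0.106 = 17.23 ft²·°F·h/BTU
Q = A·ΔT/R = 1070 × (63.1 − (-8.47)) / 17.23 = 4445 BTU/h

4450 BTU/h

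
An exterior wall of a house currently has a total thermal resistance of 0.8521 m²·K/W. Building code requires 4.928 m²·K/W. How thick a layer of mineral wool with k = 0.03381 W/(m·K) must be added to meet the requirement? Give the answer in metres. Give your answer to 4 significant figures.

ΔR = 4.928 − 0.8521 = 4.0759 m²·K/W
L = ΔR × k = 4.0759 × 0.03381 = 0.13781 m

0.1378 m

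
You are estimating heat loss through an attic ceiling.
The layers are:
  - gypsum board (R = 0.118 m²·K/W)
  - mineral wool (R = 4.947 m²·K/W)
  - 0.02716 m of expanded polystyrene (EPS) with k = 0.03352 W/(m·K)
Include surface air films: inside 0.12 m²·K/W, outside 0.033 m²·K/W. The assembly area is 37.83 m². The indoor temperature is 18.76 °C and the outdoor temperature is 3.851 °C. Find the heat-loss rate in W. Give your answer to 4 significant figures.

93.56 W

0.02716/0.03352 = 0.81026
R_total = 0.12 + 0.118 + 4.947 + 0.81026 + 0.033 = 6.0283 m²·K/W
Q = A·ΔT/R = 37.83 × (18.76 − 3.851) / 6.0283 = 93.561 W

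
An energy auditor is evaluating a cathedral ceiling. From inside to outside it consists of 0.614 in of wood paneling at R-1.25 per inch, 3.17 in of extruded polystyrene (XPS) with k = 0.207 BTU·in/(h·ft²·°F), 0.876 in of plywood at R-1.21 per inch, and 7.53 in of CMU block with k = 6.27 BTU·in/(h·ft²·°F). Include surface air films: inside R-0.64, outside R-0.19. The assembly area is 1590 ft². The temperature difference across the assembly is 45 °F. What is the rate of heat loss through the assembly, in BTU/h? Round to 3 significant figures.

0.614 × 1.25 = 0.7675
3.17/0.207 = 15.31
0.876 × 1.21 = 1.06
7.53/6.27 = 1.201
R_total = 0.64 + 0.7675 + 15.31 + 1.06 + 1.201 + 0.19 = 19.17 ft²·°F·h/BTU
Q = A·ΔT/R = 1590 × 45 / 19.17 = 3732 BTU/h

3730 BTU/h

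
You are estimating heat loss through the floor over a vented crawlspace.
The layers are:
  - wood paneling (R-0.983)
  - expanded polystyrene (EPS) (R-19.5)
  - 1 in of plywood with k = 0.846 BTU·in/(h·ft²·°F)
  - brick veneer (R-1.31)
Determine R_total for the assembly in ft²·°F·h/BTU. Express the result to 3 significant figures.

23.0 ft²·°F·h/BTU

1/0.846 = 1.182
R_total = 0.983 + 19.5 + 1.182 + 1.31 = 22.98 ft²·°F·h/BTU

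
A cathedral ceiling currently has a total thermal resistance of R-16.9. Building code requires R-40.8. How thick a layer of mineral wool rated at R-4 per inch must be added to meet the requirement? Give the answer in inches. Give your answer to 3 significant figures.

ΔR = 40.8 − 16.9 = 23.9 ft²·°F·h/BTU
L = ΔR / (R/in) = 23.9/4 = 5.975 in

5.97 in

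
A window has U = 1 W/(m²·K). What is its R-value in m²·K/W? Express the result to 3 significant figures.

R = 1/U = 1/1 = 1

1.00 m²·K/W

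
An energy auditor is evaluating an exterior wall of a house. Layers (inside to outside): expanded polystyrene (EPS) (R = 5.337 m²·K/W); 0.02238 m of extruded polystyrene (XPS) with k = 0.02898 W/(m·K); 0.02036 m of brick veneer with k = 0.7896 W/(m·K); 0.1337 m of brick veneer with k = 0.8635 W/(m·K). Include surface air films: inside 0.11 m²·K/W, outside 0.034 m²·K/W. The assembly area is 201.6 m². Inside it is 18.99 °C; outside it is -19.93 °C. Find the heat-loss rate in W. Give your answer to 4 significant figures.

1220 W

0.02238/0.02898 = 0.77226
0.02036/0.7896 = 0.025785
0.1337/0.8635 = 0.15483
R_total = 0.11 + 5.337 + 0.77226 + 0.025785 + 0.15483 + 0.034 = 6.4339 m²·K/W
Q = A·ΔT/R = 201.6 × (18.99 − (-19.93)) / 6.4339 = 1219.5 W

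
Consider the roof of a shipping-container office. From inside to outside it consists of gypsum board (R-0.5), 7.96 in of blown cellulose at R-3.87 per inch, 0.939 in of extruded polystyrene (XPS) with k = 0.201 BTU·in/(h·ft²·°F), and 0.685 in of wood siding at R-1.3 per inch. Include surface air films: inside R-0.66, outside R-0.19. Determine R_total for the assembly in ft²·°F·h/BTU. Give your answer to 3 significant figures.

7.96 × 3.87 = 30.81
0.939/0.201 = 4.672
0.685 × 1.3 = 0.8905
R_total = 0.66 + 0.5 + 30.81 + 4.672 + 0.8905 + 0.19 = 37.72 ft²·°F·h/BTU

37.7 ft²·°F·h/BTU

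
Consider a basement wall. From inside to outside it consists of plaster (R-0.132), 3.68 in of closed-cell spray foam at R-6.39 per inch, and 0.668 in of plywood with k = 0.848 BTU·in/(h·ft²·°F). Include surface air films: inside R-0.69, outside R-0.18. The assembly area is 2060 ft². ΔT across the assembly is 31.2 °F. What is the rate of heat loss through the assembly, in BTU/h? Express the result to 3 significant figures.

3.68 × 6.39 = 23.52
0.668/0.848 = 0.7877
R_total = 0.69 + 0.132 + 23.52 + 0.7877 + 0.18 = 25.3 ft²·°F·h/BTU
Q = A·ΔT/R = 2060 × 31.2 / 25.3 = 2540 BTU/h

2540 BTU/h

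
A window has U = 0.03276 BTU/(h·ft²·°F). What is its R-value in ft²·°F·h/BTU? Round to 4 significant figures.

R = 1/U = 1/0.03276 = 30.525

30.53 ft²·°F·h/BTU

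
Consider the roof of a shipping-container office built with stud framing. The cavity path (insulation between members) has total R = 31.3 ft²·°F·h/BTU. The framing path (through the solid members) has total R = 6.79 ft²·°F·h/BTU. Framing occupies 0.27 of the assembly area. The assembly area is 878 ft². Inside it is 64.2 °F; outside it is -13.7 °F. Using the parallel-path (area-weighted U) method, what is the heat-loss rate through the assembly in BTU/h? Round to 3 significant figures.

4310 BTU/h

U_eff = 0.73/31.3 + 0.27/6.79 = 0.02332 + 0.03976 = 0.06309
R_eff = 1/U_eff = 15.85 ft²·°F·h/BTU
Q = 878 × (64.2 − (-13.7)) / 15.85 = 4315 BTU/h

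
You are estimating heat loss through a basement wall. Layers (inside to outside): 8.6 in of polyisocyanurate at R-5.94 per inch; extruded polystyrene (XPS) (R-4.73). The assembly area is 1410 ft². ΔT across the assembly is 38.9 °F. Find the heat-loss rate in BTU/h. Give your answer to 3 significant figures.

983 BTU/h

8.6 × 5.94 = 51.08
R_total = 51.08 + 4.73 = 55.81 ft²·°F·h/BTU
Q = A·ΔT/R = 1410 × 38.9 / 55.81 = 982.7 BTU/h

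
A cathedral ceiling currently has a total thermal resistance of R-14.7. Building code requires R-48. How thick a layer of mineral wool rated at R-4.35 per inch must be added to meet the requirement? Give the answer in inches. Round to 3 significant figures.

7.66 in

ΔR = 48 − 14.7 = 33.3 ft²·°F·h/BTU
L = ΔR / (R/in) = 33.3/4.35 = 7.655 in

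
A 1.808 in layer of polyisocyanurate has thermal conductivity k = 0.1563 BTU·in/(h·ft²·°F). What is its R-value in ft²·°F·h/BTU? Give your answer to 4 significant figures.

11.57 ft²·°F·h/BTU

R = L/k = 1.808/0.1563 = 11.567 ft²·°F·h/BTU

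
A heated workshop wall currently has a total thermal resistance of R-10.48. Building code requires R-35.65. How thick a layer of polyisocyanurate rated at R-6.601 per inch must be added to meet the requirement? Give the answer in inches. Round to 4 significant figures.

ΔR = 35.65 − 10.48 = 25.17 ft²·°F·h/BTU
L = ΔR / (R/in) = 25.17/6.601 = 3.8131 in

3.813 in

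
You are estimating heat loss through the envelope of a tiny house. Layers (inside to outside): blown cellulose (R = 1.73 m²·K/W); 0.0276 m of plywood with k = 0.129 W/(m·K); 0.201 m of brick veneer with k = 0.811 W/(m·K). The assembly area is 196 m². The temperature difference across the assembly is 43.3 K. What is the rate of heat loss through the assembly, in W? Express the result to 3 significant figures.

0.0276/0.129 = 0.214
0.201/0.811 = 0.2478
R_total = 1.73 + 0.214 + 0.2478 = 2.192 m²·K/W
Q = A·ΔT/R = 196 × 43.3 / 2.192 = 3872 W

3870 W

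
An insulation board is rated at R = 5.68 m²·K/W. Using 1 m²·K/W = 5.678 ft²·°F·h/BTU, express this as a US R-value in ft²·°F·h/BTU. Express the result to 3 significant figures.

R_US = 5.68 × 5.678 = 32.25

32.3 ft²·°F·h/BTU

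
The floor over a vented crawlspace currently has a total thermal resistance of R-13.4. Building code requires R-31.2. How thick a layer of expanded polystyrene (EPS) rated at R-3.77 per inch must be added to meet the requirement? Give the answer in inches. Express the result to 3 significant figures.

ΔR = 31.2 − 13.4 = 17.8 ft²·°F·h/BTU
L = ΔR / (R/in) = 17.8/3.77 = 4.721 in

4.72 in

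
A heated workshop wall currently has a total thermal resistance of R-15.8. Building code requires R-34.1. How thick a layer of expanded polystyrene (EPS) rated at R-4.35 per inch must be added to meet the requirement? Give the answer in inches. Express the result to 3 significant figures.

4.21 in

ΔR = 34.1 − 15.8 = 18.3 ft²·°F·h/BTU
L = ΔR / (R/in) = 18.3/4.35 = 4.207 in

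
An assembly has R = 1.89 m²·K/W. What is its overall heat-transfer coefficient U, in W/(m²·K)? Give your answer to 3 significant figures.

U = 1/R = 1/1.89 = 0.5291

0.529 W/(m²·K)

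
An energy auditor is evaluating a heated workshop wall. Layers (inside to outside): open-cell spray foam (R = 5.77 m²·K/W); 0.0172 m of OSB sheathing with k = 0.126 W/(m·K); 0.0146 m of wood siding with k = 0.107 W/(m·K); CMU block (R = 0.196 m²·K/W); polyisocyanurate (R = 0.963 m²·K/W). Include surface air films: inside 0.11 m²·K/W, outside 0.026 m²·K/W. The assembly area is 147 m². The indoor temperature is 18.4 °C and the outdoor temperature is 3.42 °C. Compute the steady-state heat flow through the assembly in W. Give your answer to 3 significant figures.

0.0172/0.126 = 0.1365
0.0146/0.107 = 0.1364
R_total = 0.11 + 5.77 + 0.1365 + 0.1364 + 0.196 + 0.963 + 0.026 = 7.338 m²·K/W
Q = A·ΔT/R = 147 × (18.4 − 3.42) / 7.338 = 300.1 W

300 W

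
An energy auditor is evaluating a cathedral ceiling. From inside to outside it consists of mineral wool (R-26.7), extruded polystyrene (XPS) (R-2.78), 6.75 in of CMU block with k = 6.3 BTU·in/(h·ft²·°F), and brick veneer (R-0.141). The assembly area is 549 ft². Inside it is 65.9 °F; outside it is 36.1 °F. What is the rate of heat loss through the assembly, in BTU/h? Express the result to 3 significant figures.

533 BTU/h

6.75/6.3 = 1.071
R_total = 26.7 + 2.78 + 1.071 + 0.141 = 30.69 ft²·°F·h/BTU
Q = A·ΔT/R = 549 × (65.9 − 36.1) / 30.69 = 533 BTU/h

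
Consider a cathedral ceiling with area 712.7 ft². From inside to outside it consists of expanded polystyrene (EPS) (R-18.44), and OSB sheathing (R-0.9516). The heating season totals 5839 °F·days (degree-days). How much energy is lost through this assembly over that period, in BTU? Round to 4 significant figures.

5150000 BTU

R_total = 18.44 + 0.9516 = 19.392 ft²·°F·h/BTU
E = A × HDD × 24 / R = 712.7 × 5839 × 24 / 19.392 = 5150400 BTU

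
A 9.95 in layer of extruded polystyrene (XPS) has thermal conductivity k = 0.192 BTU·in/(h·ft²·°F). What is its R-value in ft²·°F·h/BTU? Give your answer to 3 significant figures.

R = L/k = 9.95/0.192 = 51.82 ft²·°F·h/BTU

51.8 ft²·°F·h/BTU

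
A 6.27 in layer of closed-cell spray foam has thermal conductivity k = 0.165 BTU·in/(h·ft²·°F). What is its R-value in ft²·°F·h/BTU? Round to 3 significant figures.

R = L/k = 6.27/0.165 = 38 ft²·°F·h/BTU

38.0 ft²·°F·h/BTU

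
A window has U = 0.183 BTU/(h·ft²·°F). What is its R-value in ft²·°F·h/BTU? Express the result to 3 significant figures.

R = 1/U = 1/0.183 = 5.464

5.46 ft²·°F·h/BTU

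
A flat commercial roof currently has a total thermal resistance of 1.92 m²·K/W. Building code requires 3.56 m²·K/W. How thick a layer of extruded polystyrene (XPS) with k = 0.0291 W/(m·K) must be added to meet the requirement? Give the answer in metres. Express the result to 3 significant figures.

ΔR = 3.56 − 1.92 = 1.64 m²·K/W
L = ΔR × k = 1.64 × 0.0291 = 0.04772 m

0.0477 m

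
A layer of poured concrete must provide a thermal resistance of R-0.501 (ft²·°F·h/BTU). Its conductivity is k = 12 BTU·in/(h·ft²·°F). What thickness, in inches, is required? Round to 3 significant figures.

6.01 in

L = R × k = 0.501 × 12 = 6.012 in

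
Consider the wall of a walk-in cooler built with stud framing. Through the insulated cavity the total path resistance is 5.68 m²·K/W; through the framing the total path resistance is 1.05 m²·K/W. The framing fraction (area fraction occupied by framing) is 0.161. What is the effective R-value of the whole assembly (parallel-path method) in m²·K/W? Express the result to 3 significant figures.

3.32 m²·K/W

U_eff = 0.839/5.68 + 0.161/1.05 = 0.1477 + 0.1533 = 0.301
R_eff = 1/U_eff = 3.322 m²·K/W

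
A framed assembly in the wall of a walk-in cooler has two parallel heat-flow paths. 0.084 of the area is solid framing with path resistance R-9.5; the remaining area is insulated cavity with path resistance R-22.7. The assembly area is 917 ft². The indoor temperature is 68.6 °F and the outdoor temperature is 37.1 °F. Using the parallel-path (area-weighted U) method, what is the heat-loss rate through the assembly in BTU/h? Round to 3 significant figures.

1420 BTU/h

U_eff = 0.916/22.7 + 0.084/9.5 = 0.04035 + 0.008842 = 0.04919
R_eff = 1/U_eff = 20.33 ft²·°F·h/BTU
Q = 917 × (68.6 − 37.1) / 20.33 = 1421 BTU/h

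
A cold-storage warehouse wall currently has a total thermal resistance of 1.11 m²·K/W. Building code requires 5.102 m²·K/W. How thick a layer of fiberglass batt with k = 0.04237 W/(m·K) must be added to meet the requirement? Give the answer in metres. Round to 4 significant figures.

0.1691 m

ΔR = 5.102 − 1.11 = 3.992 m²·K/W
L = ΔR × k = 3.992 × 0.04237 = 0.16914 m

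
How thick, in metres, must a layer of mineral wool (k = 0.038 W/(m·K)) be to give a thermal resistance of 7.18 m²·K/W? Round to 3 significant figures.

0.273 m

L = R·k = 7.18 × 0.038 = 0.2728 m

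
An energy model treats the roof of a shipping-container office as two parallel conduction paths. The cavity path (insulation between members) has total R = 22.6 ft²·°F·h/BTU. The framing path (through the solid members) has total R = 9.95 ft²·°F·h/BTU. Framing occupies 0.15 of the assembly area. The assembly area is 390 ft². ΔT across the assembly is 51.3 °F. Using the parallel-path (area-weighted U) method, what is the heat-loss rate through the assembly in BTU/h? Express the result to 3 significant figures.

1050 BTU/h

U_eff = 0.85/22.6 + 0.15/9.95 = 0.03761 + 0.01508 = 0.05269
R_eff = 1/U_eff = 18.98 ft²·°F·h/BTU
Q = 390 × 51.3 / 18.98 = 1054 BTU/h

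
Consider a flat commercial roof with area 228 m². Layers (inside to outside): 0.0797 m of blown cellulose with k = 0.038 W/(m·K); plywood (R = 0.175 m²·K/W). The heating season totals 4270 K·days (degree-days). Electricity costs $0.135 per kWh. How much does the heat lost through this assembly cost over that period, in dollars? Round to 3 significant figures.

1390 dollars

0.0797/0.038 = 2.097
R_total = 2.097 + 0.175 = 2.272 m²·K/W
E = A × HDD × 24 / R / 1000 = 228 × 4270 × 24 / 2.272 / 1000 = 10280 kWh
Cost = 10280 × 0.135 = $1388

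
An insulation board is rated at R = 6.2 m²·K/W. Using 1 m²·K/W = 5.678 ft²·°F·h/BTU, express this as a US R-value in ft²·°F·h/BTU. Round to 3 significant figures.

35.2 ft²·°F·h/BTU

R_US = 6.2 × 5.678 = 35.2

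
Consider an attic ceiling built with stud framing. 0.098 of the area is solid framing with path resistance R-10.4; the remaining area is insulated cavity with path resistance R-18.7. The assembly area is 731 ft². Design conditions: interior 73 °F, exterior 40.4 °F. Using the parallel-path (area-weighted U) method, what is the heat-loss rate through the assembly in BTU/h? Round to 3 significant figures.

1370 BTU/h

U_eff = 0.902/18.7 + 0.098/10.4 = 0.04824 + 0.009423 = 0.05766
R_eff = 1/U_eff = 17.34 ft²·°F·h/BTU
Q = 731 × (73 − 40.4) / 17.34 = 1374 BTU/h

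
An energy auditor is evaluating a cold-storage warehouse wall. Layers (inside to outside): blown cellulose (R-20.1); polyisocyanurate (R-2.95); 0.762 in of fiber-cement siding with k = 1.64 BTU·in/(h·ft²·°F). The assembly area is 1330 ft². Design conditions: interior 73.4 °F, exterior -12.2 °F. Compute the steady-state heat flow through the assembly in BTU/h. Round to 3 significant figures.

4840 BTU/h

0.762/1.64 = 0.4646
R_total = 20.1 + 2.95 + 0.4646 = 23.51 ft²·°F·h/BTU
Q = A·ΔT/R = 1330 × (73.4 − (-12.2)) / 23.51 = 4842 BTU/h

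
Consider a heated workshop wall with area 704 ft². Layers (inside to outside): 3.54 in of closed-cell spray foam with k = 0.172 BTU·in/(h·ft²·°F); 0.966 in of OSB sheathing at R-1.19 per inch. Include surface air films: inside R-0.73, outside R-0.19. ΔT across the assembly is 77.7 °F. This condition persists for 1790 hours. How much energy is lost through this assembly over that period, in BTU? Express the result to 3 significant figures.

3.54/0.172 = 20.58
0.966 × 1.19 = 1.15
R_total = 0.73 + 20.58 + 1.15 + 0.19 = 22.65 ft²·°F·h/BTU
Q = 704 × 77.7 / 22.65 = 2415 BTU/h
E = 2415 × 1790 = 4323000 BTU

4320000 BTU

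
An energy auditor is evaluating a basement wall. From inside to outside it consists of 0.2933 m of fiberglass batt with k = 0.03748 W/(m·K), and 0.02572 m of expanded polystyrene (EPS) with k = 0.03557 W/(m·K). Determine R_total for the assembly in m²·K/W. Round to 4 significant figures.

0.2933/0.03748 = 7.8255
0.02572/0.03557 = 0.72308
R_total = 7.8255 + 0.72308 = 8.5486 m²·K/W

8.549 m²·K/W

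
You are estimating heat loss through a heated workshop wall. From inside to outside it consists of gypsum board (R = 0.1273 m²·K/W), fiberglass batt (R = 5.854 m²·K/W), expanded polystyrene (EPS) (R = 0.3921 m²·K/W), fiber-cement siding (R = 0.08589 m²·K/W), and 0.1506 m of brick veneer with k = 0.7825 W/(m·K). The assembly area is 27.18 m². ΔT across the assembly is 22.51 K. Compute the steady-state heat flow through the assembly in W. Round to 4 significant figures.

0.1506/0.7825 = 0.19246
R_total = 0.1273 + 5.854 + 0.3921 + 0.08589 + 0.19246 = 6.6518 m²·K/W
Q = A·ΔT/R = 27.18 × 22.51 / 6.6518 = 91.979 W

91.98 W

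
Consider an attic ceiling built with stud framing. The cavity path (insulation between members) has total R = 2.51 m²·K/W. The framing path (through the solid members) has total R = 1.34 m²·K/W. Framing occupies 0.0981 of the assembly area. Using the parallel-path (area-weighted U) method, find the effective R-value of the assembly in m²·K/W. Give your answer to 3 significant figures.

2.31 m²·K/W

U_eff = 0.9019/2.51 + 0.0981/1.34 = 0.3593 + 0.07321 = 0.4325
R_eff = 1/U_eff = 2.312 m²·K/W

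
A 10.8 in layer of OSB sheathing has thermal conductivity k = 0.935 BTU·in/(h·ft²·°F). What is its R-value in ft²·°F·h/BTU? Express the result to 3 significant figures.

R = L/k = 10.8/0.935 = 11.55 ft²·°F·h/BTU

11.6 ft²·°F·h/BTU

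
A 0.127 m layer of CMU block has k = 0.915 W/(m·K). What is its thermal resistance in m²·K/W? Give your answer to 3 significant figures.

R = L/k = 0.127/0.915 = 0.1388 m²·K/W

0.139 m²·K/W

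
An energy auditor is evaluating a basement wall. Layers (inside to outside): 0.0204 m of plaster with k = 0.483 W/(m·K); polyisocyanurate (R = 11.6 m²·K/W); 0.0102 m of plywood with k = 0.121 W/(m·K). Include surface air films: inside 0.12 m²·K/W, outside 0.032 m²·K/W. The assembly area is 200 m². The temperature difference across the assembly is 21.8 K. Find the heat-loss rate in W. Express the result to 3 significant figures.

0.0204/0.483 = 0.04224
0.0102/0.121 = 0.0843
R_total = 0.12 + 0.04224 + 11.6 + 0.0843 + 0.032 = 11.88 m²·K/W
Q = A·ΔT/R = 200 × 21.8 / 11.88 = 367 W

367 W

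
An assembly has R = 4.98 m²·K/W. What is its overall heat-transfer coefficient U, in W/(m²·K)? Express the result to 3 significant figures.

0.201 W/(m²·K)

U = 1/R = 1/4.98 = 0.2008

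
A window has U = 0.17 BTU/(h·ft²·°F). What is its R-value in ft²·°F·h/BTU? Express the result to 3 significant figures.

5.88 ft²·°F·h/BTU

R = 1/U = 1/0.17 = 5.882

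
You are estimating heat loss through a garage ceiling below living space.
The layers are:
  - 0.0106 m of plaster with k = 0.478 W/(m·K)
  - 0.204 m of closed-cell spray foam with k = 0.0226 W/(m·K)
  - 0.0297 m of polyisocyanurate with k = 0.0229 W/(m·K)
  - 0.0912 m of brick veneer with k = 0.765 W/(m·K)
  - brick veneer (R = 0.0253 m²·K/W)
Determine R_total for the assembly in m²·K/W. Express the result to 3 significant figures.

0.0106/0.478 = 0.02218
0.204/0.0226 = 9.027
0.0297/0.0229 = 1.297
0.0912/0.765 = 0.1192
R_total = 0.02218 + 9.027 + 1.297 + 0.1192 + 0.0253 = 10.49 m²·K/W

10.5 m²·K/W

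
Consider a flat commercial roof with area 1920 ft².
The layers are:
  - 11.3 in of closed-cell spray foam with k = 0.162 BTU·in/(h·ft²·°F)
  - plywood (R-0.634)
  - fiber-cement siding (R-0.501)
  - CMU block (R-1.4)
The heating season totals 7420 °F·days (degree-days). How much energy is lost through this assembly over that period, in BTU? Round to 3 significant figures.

11.3/0.162 = 69.75
R_total = 69.75 + 0.634 + 0.501 + 1.4 = 72.29 ft²·°F·h/BTU
E = A × HDD × 24 / R = 1920 × 7420 × 24 / 72.29 = 4730000 BTU

4730000 BTU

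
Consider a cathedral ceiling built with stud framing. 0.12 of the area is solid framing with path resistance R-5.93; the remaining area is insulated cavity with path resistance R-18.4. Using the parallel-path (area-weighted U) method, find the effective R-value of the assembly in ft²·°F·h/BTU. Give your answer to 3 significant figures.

14.7 ft²·°F·h/BTU

U_eff = 0.88/18.4 + 0.12/5.93 = 0.04783 + 0.02024 = 0.06806
R_eff = 1/U_eff = 14.69 ft²·°F·h/BTU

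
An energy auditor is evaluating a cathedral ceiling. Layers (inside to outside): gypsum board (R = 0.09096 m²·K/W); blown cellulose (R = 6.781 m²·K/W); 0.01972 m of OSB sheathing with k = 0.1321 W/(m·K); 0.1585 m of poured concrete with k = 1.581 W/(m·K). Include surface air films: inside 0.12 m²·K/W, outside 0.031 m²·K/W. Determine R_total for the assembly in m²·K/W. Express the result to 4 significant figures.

0.01972/0.1321 = 0.14928
0.1585/1.581 = 0.10025
R_total = 0.12 + 0.09096 + 6.781 + 0.14928 + 0.10025 + 0.031 = 7.2725 m²·K/W

7.272 m²·K/W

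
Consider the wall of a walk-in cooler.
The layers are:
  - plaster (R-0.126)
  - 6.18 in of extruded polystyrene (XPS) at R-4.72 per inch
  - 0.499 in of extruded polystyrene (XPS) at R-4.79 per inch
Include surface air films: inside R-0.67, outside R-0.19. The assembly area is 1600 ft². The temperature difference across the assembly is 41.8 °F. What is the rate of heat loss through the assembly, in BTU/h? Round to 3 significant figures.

6.18 × 4.72 = 29.17
0.499 × 4.79 = 2.39
R_total = 0.67 + 0.126 + 29.17 + 2.39 + 0.19 = 32.55 ft²·°F·h/BTU
Q = A·ΔT/R = 1600 × 41.8 / 32.55 = 2055 BTU/h

2050 BTU/h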